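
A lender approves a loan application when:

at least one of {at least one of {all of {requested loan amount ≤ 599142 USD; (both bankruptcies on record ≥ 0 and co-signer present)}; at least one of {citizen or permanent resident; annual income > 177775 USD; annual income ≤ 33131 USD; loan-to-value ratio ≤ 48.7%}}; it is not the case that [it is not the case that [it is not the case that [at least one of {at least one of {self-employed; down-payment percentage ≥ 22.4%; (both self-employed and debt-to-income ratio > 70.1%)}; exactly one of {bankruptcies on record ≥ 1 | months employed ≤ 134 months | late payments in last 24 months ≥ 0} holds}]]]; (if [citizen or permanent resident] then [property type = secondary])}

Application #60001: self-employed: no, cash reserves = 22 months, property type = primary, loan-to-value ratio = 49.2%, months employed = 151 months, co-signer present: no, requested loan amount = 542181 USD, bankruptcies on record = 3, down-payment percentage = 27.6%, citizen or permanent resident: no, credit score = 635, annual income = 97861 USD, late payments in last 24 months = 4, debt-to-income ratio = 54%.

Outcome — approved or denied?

Approved

Atomic conditions:
  requested loan amount ≤ 599142 USD: 542181 ≤ 599142 is true
  bankruptcies on record ≥ 0: 3 ≥ 0 is true
  co-signer present: no → false
  citizen or permanent resident: no → false
  annual income > 177775 USD: 97861 > 177775 is false
  annual income ≤ 33131 USD: 97861 ≤ 33131 is false
  loan-to-value ratio ≤ 48.7%: 49.2 ≤ 48.7 is false
  self-employed: no → false
  down-payment percentage ≥ 22.4%: 27.6 ≥ 22.4 is true
  debt-to-income ratio > 70.1%: 54 > 70.1 is false
  bankruptcies on record ≥ 1: 3 ≥ 1 is true
  months employed ≤ 134 months: 151 ≤ 134 is false
  late payments in last 24 months ≥ 0: 4 ≥ 0 is true
  property type = secondary: primary == secondary is false
Combine:
[1.1.2] true AND false = false
[1.1] true AND false = false
[1.2] false OR false OR false OR false = false
[1] false OR false = false
[2.1.1.1.1.3] false AND false = false
[2.1.1.1.1] false OR true OR false = true
[2.1.1.1.2] exactly-one(true, false, true) = false
[2.1.1.1] true OR false = true
[2.1.1] NOT true = false
[2.1] NOT false = true
[2] NOT true = false
[3] false → false (antecedent false ⇒ implication holds) = true
[root] false OR false OR true = true
Overall: true → approved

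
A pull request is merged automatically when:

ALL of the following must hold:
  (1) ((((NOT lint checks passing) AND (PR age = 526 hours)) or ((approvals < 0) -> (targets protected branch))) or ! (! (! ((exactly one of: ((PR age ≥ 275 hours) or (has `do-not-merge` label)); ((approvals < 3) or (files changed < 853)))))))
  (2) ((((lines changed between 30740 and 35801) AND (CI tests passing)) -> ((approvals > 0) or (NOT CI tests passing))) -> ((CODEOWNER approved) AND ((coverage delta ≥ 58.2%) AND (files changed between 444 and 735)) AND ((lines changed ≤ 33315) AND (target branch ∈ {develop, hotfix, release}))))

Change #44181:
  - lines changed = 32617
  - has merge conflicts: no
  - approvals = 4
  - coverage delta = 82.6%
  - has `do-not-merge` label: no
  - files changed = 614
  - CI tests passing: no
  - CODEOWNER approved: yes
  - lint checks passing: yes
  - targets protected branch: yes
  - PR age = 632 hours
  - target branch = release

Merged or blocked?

Merged

Atomic conditions:
  NOT lint checks passing: yes → false
  PR age = 526 hours: 632 == 526 is false
  approvals < 0: 4 < 0 is false
  targets protected branch: yes → true
  PR age ≥ 275 hours: 632 ≥ 275 is true
  has `do-not-merge` label: no → false
  approvals < 3: 4 < 3 is false
  files changed < 853: 614 < 853 is true
  lines changed between 30740 and 35801: 32617 in [30740, 35801] is true
  CI tests passing: no → false
  approvals > 0: 4 > 0 is true
  NOT CI tests passing: no → true
  CODEOWNER approved: yes → true
  coverage delta ≥ 58.2%: 82.6 ≥ 58.2 is true
  files changed between 444 and 735: 614 in [444, 735] is true
  lines changed ≤ 33315: 32617 ≤ 33315 is true
  target branch ∈ {develop, hotfix, release}: release is in the set → true
Combine:
[1.1.1] false AND false = false
[1.1.2] false → true (antecedent false ⇒ implication holds) = true
[1.1] false OR true = true
[1.2.1.1.1.1] true OR false = true
[1.2.1.1.1.2] false OR true = true
[1.2.1.1.1] exactly-one(true, true) = false
[1.2.1.1] NOT false = true
[1.2.1] NOT true = false
[1.2] NOT false = true
[1] true OR true = true
[2.1.1] true AND false = false
[2.1.2] true OR true = true
[2.1] false → true (antecedent false ⇒ implication holds) = true
[2.2.2] true AND true = true
[2.2.3] true AND true = true
[2.2] true AND true AND true = true
[2] true → true = true
[root] true AND true = true
Overall: true → merged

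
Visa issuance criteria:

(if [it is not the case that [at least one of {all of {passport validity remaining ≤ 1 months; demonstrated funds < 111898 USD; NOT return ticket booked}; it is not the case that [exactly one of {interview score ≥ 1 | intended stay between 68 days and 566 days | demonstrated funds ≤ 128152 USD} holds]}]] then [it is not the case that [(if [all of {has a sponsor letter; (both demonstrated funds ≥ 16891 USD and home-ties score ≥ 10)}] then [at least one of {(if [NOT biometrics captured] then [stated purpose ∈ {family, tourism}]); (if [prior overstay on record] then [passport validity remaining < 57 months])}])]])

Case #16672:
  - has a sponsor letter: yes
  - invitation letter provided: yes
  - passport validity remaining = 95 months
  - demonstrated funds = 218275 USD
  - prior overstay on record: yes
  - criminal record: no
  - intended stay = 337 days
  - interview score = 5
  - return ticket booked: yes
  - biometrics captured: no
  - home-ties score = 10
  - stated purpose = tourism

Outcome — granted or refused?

Granted

Atomic conditions:
  passport validity remaining ≤ 1 months: 95 ≤ 1 is false
  demonstrated funds < 111898 USD: 218275 < 111898 is false
  NOT return ticket booked: yes → false
  interview score ≥ 1: 5 ≥ 1 is true
  intended stay between 68 days and 566 days: 337 in [68, 566] is true
  demonstrated funds ≤ 128152 USD: 218275 ≤ 128152 is false
  has a sponsor letter: yes → true
  demonstrated funds ≥ 16891 USD: 218275 ≥ 16891 is true
  home-ties score ≥ 10: 10 ≥ 10 is true
  NOT biometrics captured: no → true
  stated purpose ∈ {family, tourism}: tourism is in the set → true
  prior overstay on record: yes → true
  passport validity remaining < 57 months: 95 < 57 is false
Combine:
[1.1.1] false AND false AND false = false
[1.1.2.1] exactly-one(true, true, false) = false
[1.1.2] NOT false = true
[1.1] false OR true = true
[1] NOT true = false
[2.1.1.2] true AND true = true
[2.1.1] true AND true = true
[2.1.2.1] true → true = true
[2.1.2.2] true → false = false
[2.1.2] true OR false = true
[2.1] true → true = true
[2] NOT true = false
[root] false → false (antecedent false ⇒ implication holds) = true
Overall: true → granted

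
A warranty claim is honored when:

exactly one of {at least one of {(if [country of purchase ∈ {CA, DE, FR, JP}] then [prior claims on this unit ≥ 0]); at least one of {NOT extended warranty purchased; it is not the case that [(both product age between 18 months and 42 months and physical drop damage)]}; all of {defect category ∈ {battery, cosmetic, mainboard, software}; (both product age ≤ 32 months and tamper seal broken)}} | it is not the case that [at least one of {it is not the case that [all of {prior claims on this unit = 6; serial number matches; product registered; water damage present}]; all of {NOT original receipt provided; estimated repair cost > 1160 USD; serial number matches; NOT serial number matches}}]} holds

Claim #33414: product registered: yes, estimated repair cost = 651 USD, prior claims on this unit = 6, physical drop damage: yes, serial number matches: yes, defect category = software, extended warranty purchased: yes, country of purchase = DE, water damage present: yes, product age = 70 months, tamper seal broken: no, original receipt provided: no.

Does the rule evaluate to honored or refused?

Refused

Atomic conditions:
  country of purchase ∈ {CA, DE, FR, JP}: DE is in the set → true
  prior claims on this unit ≥ 0: 6 ≥ 0 is true
  NOT extended warranty purchased: yes → false
  product age between 18 months and 42 months: 70 in [18, 42] is false
  physical drop damage: yes → true
  defect category ∈ {battery, cosmetic, mainboard, software}: software is in the set → true
  product age ≤ 32 months: 70 ≤ 32 is false
  tamper seal broken: no → false
  prior claims on this unit = 6: 6 == 6 is true
  serial number matches: yes → true
  product registered: yes → true
  water damage present: yes → true
  NOT original receipt provided: no → true
  estimated repair cost > 1160 USD: 651 > 1160 is false
  NOT serial number matches: yes → false
Combine:
[1.1] true → true = true
[1.2.2.1] false AND true = false
[1.2.2] NOT false = true
[1.2] false OR true = true
[1.3.2] false AND false = false
[1.3] true AND false = false
[1] true OR true OR false = true
[2.1.1.1] true AND true AND true AND true = true
[2.1.1] NOT true = false
[2.1.2] true AND false AND true AND false = false
[2.1] false OR false = false
[2] NOT false = true
[root] exactly-one(true, true) = false
Overall: false → refused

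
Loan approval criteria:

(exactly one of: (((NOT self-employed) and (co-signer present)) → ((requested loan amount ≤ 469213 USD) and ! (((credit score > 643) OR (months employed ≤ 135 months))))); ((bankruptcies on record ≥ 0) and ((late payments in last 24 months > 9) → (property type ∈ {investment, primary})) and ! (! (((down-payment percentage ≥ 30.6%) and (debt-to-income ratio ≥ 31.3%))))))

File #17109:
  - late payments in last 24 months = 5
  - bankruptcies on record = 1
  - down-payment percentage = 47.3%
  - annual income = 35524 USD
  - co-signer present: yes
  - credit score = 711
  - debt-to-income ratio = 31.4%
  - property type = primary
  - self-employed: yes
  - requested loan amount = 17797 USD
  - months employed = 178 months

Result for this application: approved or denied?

Atomic conditions:
  NOT self-employed: yes → false
  co-signer present: yes → true
  requested loan amount ≤ 469213 USD: 17797 ≤ 469213 is true
  credit score > 643: 711 > 643 is true
  months employed ≤ 135 months: 178 ≤ 135 is false
  bankruptcies on record ≥ 0: 1 ≥ 0 is true
  late payments in last 24 months > 9: 5 > 9 is false
  property type ∈ {investment, primary}: primary is in the set → true
  down-payment percentage ≥ 30.6%: 47.3 ≥ 30.6 is true
  debt-to-income ratio ≥ 31.3%: 31.4 ≥ 31.3 is true
Combine:
[1.1] false AND true = false
[1.2.2.1] true OR false = true
[1.2.2] NOT true = false
[1.2] true AND false = false
[1] false → false (antecedent false ⇒ implication holds) = true
[2.2] false → true (antecedent false ⇒ implication holds) = true
[2.3.1.1] true AND true = true
[2.3.1] NOT true = false
[2.3] NOT false = true
[2] true AND true AND true = true
[root] exactly-one(true, true) = false
Overall: false → denied

Denied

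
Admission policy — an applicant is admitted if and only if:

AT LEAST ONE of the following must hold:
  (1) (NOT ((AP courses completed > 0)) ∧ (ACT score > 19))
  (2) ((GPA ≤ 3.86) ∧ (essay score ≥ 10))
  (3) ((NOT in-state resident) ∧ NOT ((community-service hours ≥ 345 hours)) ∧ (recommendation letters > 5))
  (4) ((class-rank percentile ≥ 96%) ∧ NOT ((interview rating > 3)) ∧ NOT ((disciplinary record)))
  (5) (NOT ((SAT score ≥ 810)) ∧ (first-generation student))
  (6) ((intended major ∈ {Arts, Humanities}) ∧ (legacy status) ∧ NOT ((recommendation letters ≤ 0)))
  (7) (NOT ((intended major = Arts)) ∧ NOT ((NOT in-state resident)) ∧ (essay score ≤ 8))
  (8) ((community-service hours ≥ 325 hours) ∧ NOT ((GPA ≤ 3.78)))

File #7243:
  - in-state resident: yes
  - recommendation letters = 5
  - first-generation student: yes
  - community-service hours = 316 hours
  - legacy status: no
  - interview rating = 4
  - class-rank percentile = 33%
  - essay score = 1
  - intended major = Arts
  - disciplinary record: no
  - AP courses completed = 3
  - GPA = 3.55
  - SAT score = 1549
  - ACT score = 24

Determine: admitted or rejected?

Atomic conditions:
  AP courses completed > 0: 3 > 0 is true
  ACT score > 19: 24 > 19 is true
  GPA ≤ 3.86: 3.55 ≤ 3.86 is true
  essay score ≥ 10: 1 ≥ 10 is false
  NOT in-state resident: yes → false
  community-service hours ≥ 345 hours: 316 ≥ 345 is false
  recommendation letters > 5: 5 > 5 is false
  class-rank percentile ≥ 96%: 33 ≥ 96 is false
  interview rating > 3: 4 > 3 is true
  disciplinary record: no → false
  SAT score ≥ 810: 1549 ≥ 810 is true
  first-generation student: yes → true
  intended major ∈ {Arts, Humanities}: Arts is in the set → true
  legacy status: no → false
  recommendation letters ≤ 0: 5 ≤ 0 is false
  intended major = Arts: Arts == Arts is true
  essay score ≤ 8: 1 ≤ 8 is true
  community-service hours ≥ 325 hours: 316 ≥ 325 is false
  GPA ≤ 3.78: 3.55 ≤ 3.78 is true
Combine:
[1.1] NOT true = false
[1] false AND true = false
[2] true AND false = false
[3.2] NOT false = true
[3] false AND true AND false = false
[4.2] NOT true = false
[4.3] NOT false = true
[4] false AND false AND true = false
[5.1] NOT true = false
[5] false AND true = false
[6.3] NOT false = true
[6] true AND false AND true = false
[7.1] NOT true = false
[7.2] NOT false = true
[7] false AND true AND true = false
[8.2] NOT true = false
[8] false AND false = false
[root] false OR false OR false OR false OR false OR false OR false OR false = false
Overall: false → rejected

Rejected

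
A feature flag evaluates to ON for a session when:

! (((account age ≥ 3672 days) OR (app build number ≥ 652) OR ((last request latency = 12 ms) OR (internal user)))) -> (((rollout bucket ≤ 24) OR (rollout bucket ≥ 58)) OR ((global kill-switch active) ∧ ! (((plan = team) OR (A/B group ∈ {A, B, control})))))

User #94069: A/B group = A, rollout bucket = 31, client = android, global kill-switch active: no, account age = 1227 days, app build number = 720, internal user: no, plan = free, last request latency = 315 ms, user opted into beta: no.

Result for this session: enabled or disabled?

Atomic conditions:
  account age ≥ 3672 days: 1227 ≥ 3672 is false
  app build number ≥ 652: 720 ≥ 652 is true
  last request latency = 12 ms: 315 == 12 is false
  internal user: no → false
  rollout bucket ≤ 24: 31 ≤ 24 is false
  rollout bucket ≥ 58: 31 ≥ 58 is false
  global kill-switch active: no → false
  plan = team: free == team is false
  A/B group ∈ {A, B, control}: A is in the set → true
Combine:
[1.1.3] false OR false = false
[1.1] false OR true OR false = true
[1] NOT true = false
[2.1] false OR false = false
[2.2.2.1] false OR true = true
[2.2.2] NOT true = false
[2.2] false AND false = false
[2] false OR false = false
[root] false → false (antecedent false ⇒ implication holds) = true
Overall: true → enabled

Enabled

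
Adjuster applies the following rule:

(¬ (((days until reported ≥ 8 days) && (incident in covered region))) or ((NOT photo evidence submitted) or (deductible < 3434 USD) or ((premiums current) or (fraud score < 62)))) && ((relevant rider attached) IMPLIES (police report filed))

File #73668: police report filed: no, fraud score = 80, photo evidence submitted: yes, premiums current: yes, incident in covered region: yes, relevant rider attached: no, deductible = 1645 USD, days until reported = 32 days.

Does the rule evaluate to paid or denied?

Atomic conditions:
  days until reported ≥ 8 days: 32 ≥ 8 is true
  incident in covered region: yes → true
  NOT photo evidence submitted: yes → false
  deductible < 3434 USD: 1645 < 3434 is true
  premiums current: yes → true
  fraud score < 62: 80 < 62 is false
  relevant rider attached: no → false
  police report filed: no → false
Combine:
[1.1.1] true AND true = true
[1.1] NOT true = false
[1.2.3] true OR false = true
[1.2] false OR true OR true = true
[1] false OR true = true
[2] false → false (antecedent false ⇒ implication holds) = true
[root] true AND true = true
Overall: true → paid

Paid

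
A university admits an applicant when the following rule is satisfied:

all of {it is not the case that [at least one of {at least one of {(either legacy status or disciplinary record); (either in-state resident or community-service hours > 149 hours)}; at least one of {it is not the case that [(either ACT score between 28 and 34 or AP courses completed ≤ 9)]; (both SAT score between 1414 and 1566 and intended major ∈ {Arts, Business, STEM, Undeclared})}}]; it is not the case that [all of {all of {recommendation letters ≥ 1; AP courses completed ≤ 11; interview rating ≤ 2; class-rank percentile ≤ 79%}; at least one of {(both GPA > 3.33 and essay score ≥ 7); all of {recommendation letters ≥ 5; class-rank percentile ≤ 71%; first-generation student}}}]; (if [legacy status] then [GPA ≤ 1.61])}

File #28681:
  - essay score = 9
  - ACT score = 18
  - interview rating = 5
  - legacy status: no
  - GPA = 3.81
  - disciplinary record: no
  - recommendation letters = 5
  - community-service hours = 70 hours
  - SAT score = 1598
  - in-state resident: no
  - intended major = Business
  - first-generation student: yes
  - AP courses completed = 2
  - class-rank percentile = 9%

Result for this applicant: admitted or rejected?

Admitted

Atomic conditions:
  legacy status: no → false
  disciplinary record: no → false
  in-state resident: no → false
  community-service hours > 149 hours: 70 > 149 is false
  ACT score between 28 and 34: 18 in [28, 34] is false
  AP courses completed ≤ 9: 2 ≤ 9 is true
  SAT score between 1414 and 1566: 1598 in [1414, 1566] is false
  intended major ∈ {Arts, Business, STEM, Undeclared}: Business is in the set → true
  recommendation letters ≥ 1: 5 ≥ 1 is true
  AP courses completed ≤ 11: 2 ≤ 11 is true
  interview rating ≤ 2: 5 ≤ 2 is false
  class-rank percentile ≤ 79%: 9 ≤ 79 is true
  GPA > 3.33: 3.81 > 3.33 is true
  essay score ≥ 7: 9 ≥ 7 is true
  recommendation letters ≥ 5: 5 ≥ 5 is true
  class-rank percentile ≤ 71%: 9 ≤ 71 is true
  first-generation student: yes → true
  GPA ≤ 1.61: 3.81 ≤ 1.61 is false
Combine:
[1.1.1.1] false OR false = false
[1.1.1.2] false OR false = false
[1.1.1] false OR false = false
[1.1.2.1.1] false OR true = true
[1.1.2.1] NOT true = false
[1.1.2.2] false AND true = false
[1.1.2] false OR false = false
[1.1] false OR false = false
[1] NOT false = true
[2.1.1] true AND true AND false AND true = false
[2.1.2.1] true AND true = true
[2.1.2.2] true AND true AND true = true
[2.1.2] true OR true = true
[2.1] false AND true = false
[2] NOT false = true
[3] false → false (antecedent false ⇒ implication holds) = true
[root] true AND true AND true = true
Overall: true → admitted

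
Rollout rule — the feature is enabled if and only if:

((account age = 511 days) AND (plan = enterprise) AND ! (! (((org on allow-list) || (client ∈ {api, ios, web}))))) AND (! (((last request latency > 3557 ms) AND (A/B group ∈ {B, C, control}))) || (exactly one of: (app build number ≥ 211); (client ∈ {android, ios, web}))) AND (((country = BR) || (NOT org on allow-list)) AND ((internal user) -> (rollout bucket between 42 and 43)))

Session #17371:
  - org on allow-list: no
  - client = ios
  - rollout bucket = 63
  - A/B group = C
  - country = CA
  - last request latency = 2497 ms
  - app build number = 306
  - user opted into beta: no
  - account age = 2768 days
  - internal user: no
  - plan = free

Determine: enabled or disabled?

Disabled

Atomic conditions:
  account age = 511 days: 2768 == 511 is false
  plan = enterprise: free == enterprise is false
  org on allow-list: no → false
  client ∈ {api, ios, web}: ios is in the set → true
  last request latency > 3557 ms: 2497 > 3557 is false
  A/B group ∈ {B, C, control}: C is in the set → true
  app build number ≥ 211: 306 ≥ 211 is true
  client ∈ {android, ios, web}: ios is in the set → true
  country = BR: CA == BR is false
  NOT org on allow-list: no → true
  internal user: no → false
  rollout bucket between 42 and 43: 63 in [42, 43] is false
Combine:
[1.3.1.1] false OR true = true
[1.3.1] NOT true = false
[1.3] NOT false = true
[1] false AND false AND true = false
[2.1.1] false AND true = false
[2.1] NOT false = true
[2.2] exactly-one(true, true) = false
[2] true OR false = true
[3.1] false OR true = true
[3.2] false → false (antecedent false ⇒ implication holds) = true
[3] true AND true = true
[root] false AND true AND true = false
Overall: false → disabled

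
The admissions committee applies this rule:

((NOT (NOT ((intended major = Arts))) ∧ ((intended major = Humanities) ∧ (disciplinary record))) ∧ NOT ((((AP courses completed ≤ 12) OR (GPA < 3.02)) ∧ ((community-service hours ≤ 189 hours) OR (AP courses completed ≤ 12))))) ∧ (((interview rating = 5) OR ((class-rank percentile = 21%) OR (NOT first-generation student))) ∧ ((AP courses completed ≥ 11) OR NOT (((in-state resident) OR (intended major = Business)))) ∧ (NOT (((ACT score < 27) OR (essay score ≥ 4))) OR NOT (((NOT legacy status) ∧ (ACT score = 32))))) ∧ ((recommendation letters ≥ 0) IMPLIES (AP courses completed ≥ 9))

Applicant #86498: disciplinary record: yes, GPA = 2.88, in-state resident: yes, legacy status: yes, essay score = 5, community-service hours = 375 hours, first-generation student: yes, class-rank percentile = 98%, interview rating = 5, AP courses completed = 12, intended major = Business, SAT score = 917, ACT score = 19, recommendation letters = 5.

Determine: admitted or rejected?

Atomic conditions:
  intended major = Arts: Business == Arts is false
  intended major = Humanities: Business == Humanities is false
  disciplinary record: yes → true
  AP courses completed ≤ 12: 12 ≤ 12 is true
  GPA < 3.02: 2.88 < 3.02 is true
  community-service hours ≤ 189 hours: 375 ≤ 189 is false
  interview rating = 5: 5 == 5 is true
  class-rank percentile = 21%: 98 == 21 is false
  NOT first-generation student: yes → false
  AP courses completed ≥ 11: 12 ≥ 11 is true
  in-state resident: yes → true
  intended major = Business: Business == Business is true
  ACT score < 27: 19 < 27 is true
  essay score ≥ 4: 5 ≥ 4 is true
  NOT legacy status: yes → false
  ACT score = 32: 19 == 32 is false
  recommendation letters ≥ 0: 5 ≥ 0 is true
  AP courses completed ≥ 9: 12 ≥ 9 is true
Combine:
[1.1.1.1] NOT false = true
[1.1.1] NOT true = false
[1.1.2] false AND true = false
[1.1] false AND false = false
[1.2.1.1] true OR true = true
[1.2.1.2] false OR true = true
[1.2.1] true AND true = true
[1.2] NOT true = false
[1] false AND false = false
[2.1.2] false OR false = false
[2.1] true OR false = true
[2.2.2.1] true OR true = true
[2.2.2] NOT true = false
[2.2] true OR false = true
[2.3.1.1] true OR true = true
[2.3.1] NOT true = false
[2.3.2.1] false AND false = false
[2.3.2] NOT false = true
[2.3] false OR true = true
[2] true AND true AND true = true
[3] true → true = true
[root] false AND true AND true = false
Overall: false → rejected

Rejected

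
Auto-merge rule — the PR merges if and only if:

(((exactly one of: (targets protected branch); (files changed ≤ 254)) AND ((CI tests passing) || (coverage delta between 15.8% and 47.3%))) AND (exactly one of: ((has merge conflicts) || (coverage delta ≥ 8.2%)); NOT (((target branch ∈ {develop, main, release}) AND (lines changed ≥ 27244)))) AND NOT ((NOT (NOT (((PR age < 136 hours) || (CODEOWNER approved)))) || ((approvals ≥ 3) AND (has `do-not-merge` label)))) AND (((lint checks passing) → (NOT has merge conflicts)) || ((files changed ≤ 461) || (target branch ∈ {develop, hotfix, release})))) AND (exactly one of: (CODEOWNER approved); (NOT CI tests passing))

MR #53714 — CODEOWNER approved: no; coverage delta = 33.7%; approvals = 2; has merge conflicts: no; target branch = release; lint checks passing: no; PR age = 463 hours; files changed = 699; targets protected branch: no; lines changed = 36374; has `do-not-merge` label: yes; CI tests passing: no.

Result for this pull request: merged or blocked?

Atomic conditions:
  targets protected branch: no → false
  files changed ≤ 254: 699 ≤ 254 is false
  CI tests passing: no → false
  coverage delta between 15.8% and 47.3%: 33.7 in [15.8, 47.3] is true
  has merge conflicts: no → false
  coverage delta ≥ 8.2%: 33.7 ≥ 8.2 is true
  target branch ∈ {develop, main, release}: release is in the set → true
  lines changed ≥ 27244: 36374 ≥ 27244 is true
  PR age < 136 hours: 463 < 136 is false
  CODEOWNER approved: no → false
  approvals ≥ 3: 2 ≥ 3 is false
  has `do-not-merge` label: yes → true
  lint checks passing: no → false
  NOT has merge conflicts: no → true
  files changed ≤ 461: 699 ≤ 461 is false
  target branch ∈ {develop, hotfix, release}: release is in the set → true
  NOT CI tests passing: no → true
Combine:
[1.1.1] exactly-one(false, false) = false
[1.1.2] false OR true = true
[1.1] false AND true = false
[1.2.1] false OR true = true
[1.2.2.1] true AND true = true
[1.2.2] NOT true = false
[1.2] exactly-one(true, false) = true
[1.3.1.1.1.1] false OR false = false
[1.3.1.1.1] NOT false = true
[1.3.1.1] NOT true = false
[1.3.1.2] false AND true = false
[1.3.1] false OR false = false
[1.3] NOT false = true
[1.4.1] false → true (antecedent false ⇒ implication holds) = true
[1.4.2] false OR true = true
[1.4] true OR true = true
[1] false AND true AND true AND true = false
[2] exactly-one(false, true) = true
[root] false AND true = false
Overall: false → blocked

Blocked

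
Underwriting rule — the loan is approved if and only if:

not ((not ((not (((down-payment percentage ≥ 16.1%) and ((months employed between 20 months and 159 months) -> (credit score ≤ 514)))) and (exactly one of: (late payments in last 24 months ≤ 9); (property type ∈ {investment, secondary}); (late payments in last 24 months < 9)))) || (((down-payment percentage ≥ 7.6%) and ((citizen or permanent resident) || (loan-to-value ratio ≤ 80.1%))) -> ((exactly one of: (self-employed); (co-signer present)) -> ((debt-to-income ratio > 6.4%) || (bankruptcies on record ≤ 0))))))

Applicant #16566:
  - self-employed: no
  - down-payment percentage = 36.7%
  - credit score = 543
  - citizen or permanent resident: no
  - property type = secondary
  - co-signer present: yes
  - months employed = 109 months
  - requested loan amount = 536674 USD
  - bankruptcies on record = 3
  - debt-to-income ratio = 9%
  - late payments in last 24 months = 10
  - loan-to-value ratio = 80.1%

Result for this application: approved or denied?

Atomic conditions:
  down-payment percentage ≥ 16.1%: 36.7 ≥ 16.1 is true
  months employed between 20 months and 159 months: 109 in [20, 159] is true
  credit score ≤ 514: 543 ≤ 514 is false
  late payments in last 24 months ≤ 9: 10 ≤ 9 is false
  property type ∈ {investment, secondary}: secondary is in the set → true
  late payments in last 24 months < 9: 10 < 9 is false
  down-payment percentage ≥ 7.6%: 36.7 ≥ 7.6 is true
  citizen or permanent resident: no → false
  loan-to-value ratio ≤ 80.1%: 80.1 ≤ 80.1 is true
  self-employed: no → false
  co-signer present: yes → true
  debt-to-income ratio > 6.4%: 9 > 6.4 is true
  bankruptcies on record ≤ 0: 3 ≤ 0 is false
Combine:
[1.1.1.1.1.2] true → false = false
[1.1.1.1.1] true AND false = false
[1.1.1.1] NOT false = true
[1.1.1.2] exactly-one(false, true, false) = true
[1.1.1] true AND true = true
[1.1] NOT true = false
[1.2.1.2] false OR true = true
[1.2.1] true AND true = true
[1.2.2.1] exactly-one(false, true) = true
[1.2.2.2] true OR false = true
[1.2.2] true → true = true
[1.2] true → true = true
[1] false OR true = true
[root] NOT true = false
Overall: false → denied

Denied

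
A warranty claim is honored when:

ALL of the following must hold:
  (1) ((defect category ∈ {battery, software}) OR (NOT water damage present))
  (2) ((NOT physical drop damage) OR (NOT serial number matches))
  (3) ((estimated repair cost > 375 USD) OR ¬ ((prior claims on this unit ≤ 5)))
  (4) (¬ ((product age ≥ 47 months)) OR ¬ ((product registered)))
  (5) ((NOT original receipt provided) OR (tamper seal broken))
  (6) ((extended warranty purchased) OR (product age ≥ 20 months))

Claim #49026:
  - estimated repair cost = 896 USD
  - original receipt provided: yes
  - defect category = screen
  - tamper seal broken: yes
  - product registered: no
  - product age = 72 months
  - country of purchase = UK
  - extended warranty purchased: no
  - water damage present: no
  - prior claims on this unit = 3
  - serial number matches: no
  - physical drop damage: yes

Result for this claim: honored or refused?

Atomic conditions:
  defect category ∈ {battery, software}: screen is not in the set → false
  NOT water damage present: no → true
  NOT physical drop damage: yes → false
  NOT serial number matches: no → true
  estimated repair cost > 375 USD: 896 > 375 is true
  prior claims on this unit ≤ 5: 3 ≤ 5 is true
  product age ≥ 47 months: 72 ≥ 47 is true
  product registered: no → false
  NOT original receipt provided: yes → false
  tamper seal broken: yes → true
  extended warranty purchased: no → false
  product age ≥ 20 months: 72 ≥ 20 is true
Combine:
[1] false OR true = true
[2] false OR true = true
[3.2] NOT true = false
[3] true OR false = true
[4.1] NOT true = false
[4.2] NOT false = true
[4] false OR true = true
[5] false OR true = true
[6] false OR true = true
[root] true AND true AND true AND true AND true AND true = true
Overall: true → honored

Honored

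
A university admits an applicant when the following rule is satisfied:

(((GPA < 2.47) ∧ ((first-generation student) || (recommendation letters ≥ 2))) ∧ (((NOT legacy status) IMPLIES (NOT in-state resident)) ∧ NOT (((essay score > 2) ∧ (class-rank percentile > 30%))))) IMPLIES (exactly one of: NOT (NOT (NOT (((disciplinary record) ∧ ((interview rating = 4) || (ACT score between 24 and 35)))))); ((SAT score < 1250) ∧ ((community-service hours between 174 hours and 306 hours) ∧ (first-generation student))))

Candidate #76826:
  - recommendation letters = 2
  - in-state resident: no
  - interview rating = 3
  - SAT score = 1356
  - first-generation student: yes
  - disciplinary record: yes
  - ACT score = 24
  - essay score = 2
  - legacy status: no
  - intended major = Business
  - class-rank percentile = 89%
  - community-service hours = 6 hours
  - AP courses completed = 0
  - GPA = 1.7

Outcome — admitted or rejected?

Atomic conditions:
  GPA < 2.47: 1.7 < 2.47 is true
  first-generation student: yes → true
  recommendation letters ≥ 2: 2 ≥ 2 is true
  NOT legacy status: no → true
  NOT in-state resident: no → true
  essay score > 2: 2 > 2 is false
  class-rank percentile > 30%: 89 > 30 is true
  disciplinary record: yes → true
  interview rating = 4: 3 == 4 is false
  ACT score between 24 and 35: 24 in [24, 35] is true
  SAT score < 1250: 1356 < 1250 is false
  community-service hours between 174 hours and 306 hours: 6 in [174, 306] is false
Combine:
[1.1.2] true OR true = true
[1.1] true AND true = true
[1.2.1] true → true = true
[1.2.2.1] false AND true = false
[1.2.2] NOT false = true
[1.2] true AND true = true
[1] true AND true = true
[2.1.1.1.1.2] false OR true = true
[2.1.1.1.1] true AND true = true
[2.1.1.1] NOT true = false
[2.1.1] NOT false = true
[2.1] NOT true = false
[2.2.2] false AND true = false
[2.2] false AND false = false
[2] exactly-one(false, false) = false
[root] true → false = false
Overall: false → rejected

Rejected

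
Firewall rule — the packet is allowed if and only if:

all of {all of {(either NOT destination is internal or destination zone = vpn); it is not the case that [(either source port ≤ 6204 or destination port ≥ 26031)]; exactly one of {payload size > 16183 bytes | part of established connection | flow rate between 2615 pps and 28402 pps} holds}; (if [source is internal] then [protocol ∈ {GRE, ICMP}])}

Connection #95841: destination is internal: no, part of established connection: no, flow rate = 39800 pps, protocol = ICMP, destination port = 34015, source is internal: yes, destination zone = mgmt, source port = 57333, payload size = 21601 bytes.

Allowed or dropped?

Atomic conditions:
  NOT destination is internal: no → true
  destination zone = vpn: mgmt == vpn is false
  source port ≤ 6204: 57333 ≤ 6204 is false
  destination port ≥ 26031: 34015 ≥ 26031 is true
  payload size > 16183 bytes: 21601 > 16183 is true
  part of established connection: no → false
  flow rate between 2615 pps and 28402 pps: 39800 in [2615, 28402] is false
  source is internal: yes → true
  protocol ∈ {GRE, ICMP}: ICMP is in the set → true
Combine:
[1.1] true OR false = true
[1.2.1] false OR true = true
[1.2] NOT true = false
[1.3] exactly-one(true, false, false) = true
[1] true AND false AND true = false
[2] true → true = true
[root] false AND true = false
Overall: false → dropped

Dropped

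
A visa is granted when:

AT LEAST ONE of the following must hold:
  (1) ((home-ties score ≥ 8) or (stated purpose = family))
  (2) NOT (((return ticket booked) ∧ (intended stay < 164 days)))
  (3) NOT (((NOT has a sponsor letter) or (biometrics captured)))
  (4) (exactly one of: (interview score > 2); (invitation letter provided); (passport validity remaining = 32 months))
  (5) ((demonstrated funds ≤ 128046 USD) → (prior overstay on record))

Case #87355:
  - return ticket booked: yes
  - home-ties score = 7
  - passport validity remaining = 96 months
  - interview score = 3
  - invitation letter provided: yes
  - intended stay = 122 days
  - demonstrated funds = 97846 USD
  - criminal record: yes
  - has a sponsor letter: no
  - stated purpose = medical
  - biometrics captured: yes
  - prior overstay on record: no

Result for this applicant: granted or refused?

Refused

Atomic conditions:
  home-ties score ≥ 8: 7 ≥ 8 is false
  stated purpose = family: medical == family is false
  return ticket booked: yes → true
  intended stay < 164 days: 122 < 164 is true
  NOT has a sponsor letter: no → true
  biometrics captured: yes → true
  interview score > 2: 3 > 2 is true
  invitation letter provided: yes → true
  passport validity remaining = 32 months: 96 == 32 is false
  demonstrated funds ≤ 128046 USD: 97846 ≤ 128046 is true
  prior overstay on record: no → false
Combine:
[1] false OR false = false
[2.1] true AND true = true
[2] NOT true = false
[3.1] true OR true = true
[3] NOT true = false
[4] exactly-one(true, true, false) = false
[5] true → false = false
[root] false OR false OR false OR false OR false = false
Overall: false → refused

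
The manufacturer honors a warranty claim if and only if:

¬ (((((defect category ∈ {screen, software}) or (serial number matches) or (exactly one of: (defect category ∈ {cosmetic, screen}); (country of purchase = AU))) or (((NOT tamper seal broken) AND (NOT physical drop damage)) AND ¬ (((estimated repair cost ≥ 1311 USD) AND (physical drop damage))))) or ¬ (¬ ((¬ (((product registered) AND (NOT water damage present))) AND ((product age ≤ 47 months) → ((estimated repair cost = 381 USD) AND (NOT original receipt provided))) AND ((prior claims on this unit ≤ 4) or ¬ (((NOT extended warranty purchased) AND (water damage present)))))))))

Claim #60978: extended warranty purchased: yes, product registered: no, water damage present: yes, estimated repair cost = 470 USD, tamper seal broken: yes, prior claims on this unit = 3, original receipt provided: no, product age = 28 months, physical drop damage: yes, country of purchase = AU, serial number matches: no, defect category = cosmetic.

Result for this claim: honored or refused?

Honored

Atomic conditions:
  defect category ∈ {screen, software}: cosmetic is not in the set → false
  serial number matches: no → false
  defect category ∈ {cosmetic, screen}: cosmetic is in the set → true
  country of purchase = AU: AU == AU is true
  NOT tamper seal broken: yes → false
  NOT physical drop damage: yes → false
  estimated repair cost ≥ 1311 USD: 470 ≥ 1311 is false
  physical drop damage: yes → true
  product registered: no → false
  NOT water damage present: yes → false
  product age ≤ 47 months: 28 ≤ 47 is true
  estimated repair cost = 381 USD: 470 == 381 is false
  NOT original receipt provided: no → true
  prior claims on this unit ≤ 4: 3 ≤ 4 is true
  NOT extended warranty purchased: yes → false
  water damage present: yes → true
Combine:
[1.1.1.3] exactly-one(true, true) = false
[1.1.1] false OR false OR false = false
[1.1.2.1] false AND false = false
[1.1.2.2.1] false AND true = false
[1.1.2.2] NOT false = true
[1.1.2] false AND true = false
[1.1] false OR false = false
[1.2.1.1.1.1] false AND false = false
[1.2.1.1.1] NOT false = true
[1.2.1.1.2.2] false AND true = false
[1.2.1.1.2] true → false = false
[1.2.1.1.3.2.1] false AND true = false
[1.2.1.1.3.2] NOT false = true
[1.2.1.1.3] true OR true = true
[1.2.1.1] true AND false AND true = false
[1.2.1] NOT false = true
[1.2] NOT true = false
[1] false OR false = false
[root] NOT false = true
Overall: true → honored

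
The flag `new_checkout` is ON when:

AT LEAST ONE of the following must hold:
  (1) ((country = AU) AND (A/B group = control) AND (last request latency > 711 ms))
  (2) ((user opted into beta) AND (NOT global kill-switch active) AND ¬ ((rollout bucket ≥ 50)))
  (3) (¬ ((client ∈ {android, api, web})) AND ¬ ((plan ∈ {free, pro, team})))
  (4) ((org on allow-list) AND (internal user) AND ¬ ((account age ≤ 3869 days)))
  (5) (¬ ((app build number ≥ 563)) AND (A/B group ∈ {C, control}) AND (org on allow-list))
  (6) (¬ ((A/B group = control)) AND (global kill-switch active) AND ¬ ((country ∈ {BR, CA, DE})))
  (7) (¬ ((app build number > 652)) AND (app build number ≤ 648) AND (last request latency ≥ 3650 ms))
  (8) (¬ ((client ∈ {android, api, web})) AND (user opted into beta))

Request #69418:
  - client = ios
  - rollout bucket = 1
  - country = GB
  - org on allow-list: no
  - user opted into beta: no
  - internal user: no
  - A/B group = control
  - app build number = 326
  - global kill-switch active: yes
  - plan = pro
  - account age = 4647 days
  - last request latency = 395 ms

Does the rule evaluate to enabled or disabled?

Atomic conditions:
  country = AU: GB == AU is false
  A/B group = control: control == control is true
  last request latency > 711 ms: 395 > 711 is false
  user opted into beta: no → false
  NOT global kill-switch active: yes → false
  rollout bucket ≥ 50: 1 ≥ 50 is false
  client ∈ {android, api, web}: ios is not in the set → false
  plan ∈ {free, pro, team}: pro is in the set → true
  org on allow-list: no → false
  internal user: no → false
  account age ≤ 3869 days: 4647 ≤ 3869 is false
  app build number ≥ 563: 326 ≥ 563 is false
  A/B group ∈ {C, control}: control is in the set → true
  global kill-switch active: yes → true
  country ∈ {BR, CA, DE}: GB is not in the set → false
  app build number > 652: 326 > 652 is false
  app build number ≤ 648: 326 ≤ 648 is true
  last request latency ≥ 3650 ms: 395 ≥ 3650 is false
Combine:
[1] false AND true AND false = false
[2.3] NOT false = true
[2] false AND false AND true = false
[3.1] NOT false = true
[3.2] NOT true = false
[3] true AND false = false
[4.3] NOT false = true
[4] false AND false AND true = false
[5.1] NOT false = true
[5] true AND true AND false = false
[6.1] NOT true = false
[6.3] NOT false = true
[6] false AND true AND true = false
[7.1] NOT false = true
[7] true AND true AND false = false
[8.1] NOT false = true
[8] true AND false = false
[root] false OR false OR false OR false OR false OR false OR false OR false = false
Overall: false → disabled

Disabled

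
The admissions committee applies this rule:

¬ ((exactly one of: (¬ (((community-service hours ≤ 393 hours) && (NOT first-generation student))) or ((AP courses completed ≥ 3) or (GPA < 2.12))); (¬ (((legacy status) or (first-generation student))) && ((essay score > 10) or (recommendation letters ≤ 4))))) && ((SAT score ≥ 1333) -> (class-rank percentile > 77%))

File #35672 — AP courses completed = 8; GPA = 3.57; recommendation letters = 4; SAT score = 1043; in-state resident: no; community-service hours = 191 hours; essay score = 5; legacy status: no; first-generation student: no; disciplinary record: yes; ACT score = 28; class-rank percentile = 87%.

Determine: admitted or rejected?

Atomic conditions:
  community-service hours ≤ 393 hours: 191 ≤ 393 is true
  NOT first-generation student: no → true
  AP courses completed ≥ 3: 8 ≥ 3 is true
  GPA < 2.12: 3.57 < 2.12 is false
  legacy status: no → false
  first-generation student: no → false
  essay score > 10: 5 > 10 is false
  recommendation letters ≤ 4: 4 ≤ 4 is true
  SAT score ≥ 1333: 1043 ≥ 1333 is false
  class-rank percentile > 77%: 87 > 77 is true
Combine:
[1.1.1.1.1] true AND true = true
[1.1.1.1] NOT true = false
[1.1.1.2] true OR false = true
[1.1.1] false OR true = true
[1.1.2.1.1] false OR false = false
[1.1.2.1] NOT false = true
[1.1.2.2] false OR true = true
[1.1.2] true AND true = true
[1.1] exactly-one(true, true) = false
[1] NOT false = true
[2] false → true (antecedent false ⇒ implication holds) = true
[root] true AND true = true
Overall: true → admitted

Admitted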